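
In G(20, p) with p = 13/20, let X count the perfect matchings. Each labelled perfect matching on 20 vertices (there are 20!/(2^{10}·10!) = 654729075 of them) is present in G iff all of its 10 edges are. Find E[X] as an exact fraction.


K_20 has 20!/(2^{10}·10!) = 654729075 labelled perfect matchings.
For each such perfect matching H, let X_H = 1 if all 10 edges of H are present in G. Then P[X_H = 1] = p^{10} = (13/20)^{10} = 137858491849/10240000000000.
Summing the indicators: E[X] = Σ_H E[X_H] = 654729075 · p^{10} = 654729075 · 137858491849/10240000000000 = 3610398513967632387/409600000000.
Numerically: E[X] ≈ 8.8144e+06.

E[X] = 654729075 · (13/20)^{10} = 3610398513967632387/409600000000 ≈ 8.8144e+06.


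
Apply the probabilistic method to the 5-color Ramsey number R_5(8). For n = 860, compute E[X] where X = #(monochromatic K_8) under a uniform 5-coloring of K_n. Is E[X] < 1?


E[X] = C(860, 8) · 5^{1 − 28} = 7182671140665308145 · 5^{−27} = 7182671140665308145/7450580596923828125.
As a reduced fraction: E[X] = 1436534228133061629/1490116119384765625 ≈ 0.9640.
Is E[X] < 1? YES.
Since E[X] < 1, there exists a 5-coloring of K_{860} with no monochromatic K_8; hence R_5(8) > 860.

E[X] = 1436534228133061629/1490116119384765625 ≈ 0.9640; E[X] < 1, so R_5(8) > 860.


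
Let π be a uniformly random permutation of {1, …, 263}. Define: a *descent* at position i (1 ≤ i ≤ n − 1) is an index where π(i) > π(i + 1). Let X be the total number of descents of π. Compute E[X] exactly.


Write X = Σ X_I over i = 1, …, 262, with X_I the indicator of one descent.
There are 262 indicators.
For each fixed i, the pair (π(i), π(i+1)) is a uniformly random ordered pair of distinct values from {1, …, 263}; by symmetry P[π(i) > π(i+1)] = 1/2.
By linearity: E[X] = 262 · (1/2) = (263 − 1) · (1/2) = 131 ≈ 131.00000.

E[X] = 131 = 131.00000.


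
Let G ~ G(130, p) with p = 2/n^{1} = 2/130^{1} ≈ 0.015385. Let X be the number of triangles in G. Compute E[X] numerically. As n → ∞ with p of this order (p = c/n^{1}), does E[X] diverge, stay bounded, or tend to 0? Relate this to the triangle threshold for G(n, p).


Number of potential triangles: C(130, 3) = 357760.
Each occurs with probability p³ ≈ (0.015385)³ ≈ 3.6413291e-06.
By linearity: E[X] = C(130, 3)·p³ ≈ 357760 · 3.6413291e-06 ≈ 1.30272.
Here α = 1, so p = 2/n is exactly at the triangle threshold p ~ 1/n. Asymptotically E[X] → c³/6 = 2³/6 = 4/3 ≈ 1.33333, a bounded constant. In this regime the triangle count is asymptotically Poisson(c³/6).

E[X] ≈ 1.30272; in regime p = Θ(1/n^{1}) E[X] stays bounded (at the triangle threshold p ~ 1/n).


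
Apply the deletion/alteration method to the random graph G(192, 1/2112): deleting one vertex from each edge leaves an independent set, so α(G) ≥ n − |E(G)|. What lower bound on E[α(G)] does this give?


E[|E(G)|] = C(192, 2)·p = 18336 · (1/2112) = 191/22.
E[α(G)] ≥ n − E[|E(G)|] = 192 − 191/22 = 4033/22.
Numerically: ≈ 183.318.
(This is only a lower bound; the true E[α(G)] may be larger.)

E[α(G)] ≥ 4033/22 ≈ 183.318.


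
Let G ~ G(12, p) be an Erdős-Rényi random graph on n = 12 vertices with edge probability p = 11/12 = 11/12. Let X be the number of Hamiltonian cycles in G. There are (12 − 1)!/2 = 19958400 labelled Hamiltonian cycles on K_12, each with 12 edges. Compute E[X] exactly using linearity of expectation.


K_12 has (12 − 1)!/2 = 19958400 labelled Hamiltonian cycles.
For each such Hamiltonian cycle H, let X_H = 1 if all 12 edges of H are present in G. Then P[X_H = 1] = p^{12} = (11/12)^{12} = 3138428376721/8916100448256.
Summing the indicators: E[X] = Σ_H E[X_H] = 19958400 · p^{12} = 19958400 · 3138428376721/8916100448256 = 6041474625187925/859963392.
Numerically: E[X] ≈ 7.0253e+06.

E[X] = 19958400 · (11/12)^{12} = 6041474625187925/859963392 ≈ 7.0253e+06.


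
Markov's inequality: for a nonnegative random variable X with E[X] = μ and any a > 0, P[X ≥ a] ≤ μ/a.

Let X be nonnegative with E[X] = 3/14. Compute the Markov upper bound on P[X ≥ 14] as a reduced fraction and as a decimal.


μ = E[X] = 3/14, a = 14.
Markov: P[X ≥ 14] ≤ μ/a = (3/14)/14 = 3/196.
Numerically: ≈ 0.015306.
(Since a = 14 > μ = 0.214286, the bound 3/196 is < 1 and informative.)

P[X ≥ 14] ≤ 3/196 ≈ 0.015306.


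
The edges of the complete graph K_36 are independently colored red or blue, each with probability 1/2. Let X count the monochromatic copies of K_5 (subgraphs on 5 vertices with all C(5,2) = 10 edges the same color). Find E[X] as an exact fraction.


Let X = Σ_S X_S over the C(36, 5) = 376992 subsets S of size 5, where X_S = 1 if the K_5 on S is monochromatic.
For a fixed S, the K_5 on S has C(5, 2) = 10 edges. P[all 10 edges red] = (1/2)^10, and likewise for blue, so P[monochromatic] = 2·(1/2)^10 = 2^{1 − 10} = 1/512.
By linearity: E[X] = C(36, 5) · 2^{1 − 10} = 376992 · 1/512 = 11781/16.
Numerically: E[X] ≈ 736.312500.

E[X] = C(36,5)·2^(1−C(5,2)) = 11781/16 ≈ 736.312500.


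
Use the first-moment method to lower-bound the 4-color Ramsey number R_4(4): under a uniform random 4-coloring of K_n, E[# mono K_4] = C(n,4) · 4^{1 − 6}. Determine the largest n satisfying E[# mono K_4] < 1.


We need C(n, 4) · 4^{1 − 6} < 1, i.e. C(n, 4) < 4^{6 − 1} = 1024.
Check values of n near the boundary:
  n = 13: C(13, 4) = 715; 715 < 1024? YES
  n = 14: C(14, 4) = 1001; 1001 < 1024? YES
  n = 15: C(15, 4) = 1365; 1365 < 1024? NO
  n = 16: C(16, 4) = 1820; 1820 < 1024? NO
  n = 17: C(17, 4) = 2380; 2380 < 1024? NO
The largest n with C(n, 4) < 1024 is n = 14 (where E[X] = 1001/1024 ≈ 0.97754). Hence R_4(4) > 14, i.e. R_4(4) ≥ 15.

Largest n = 14; hence R_4(4) > 14.


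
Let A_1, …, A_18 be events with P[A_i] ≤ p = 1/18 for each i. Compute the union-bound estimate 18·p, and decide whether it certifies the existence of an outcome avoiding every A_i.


Union bound: P[∪_{i=1}^{18} A_i] ≤ Σ_i P[A_i] ≤ 18·p = 18·(1/18) = 1.
Numerically: 1 ≈ 1.0000.
Is 1 < 1? NO.
Since the bound 1 is ≥ 1, the union bound is uninformative here; it does NOT by itself certify existence.

18·p = 1 ≈ 1.0000; existence NOT certified by the union bound.


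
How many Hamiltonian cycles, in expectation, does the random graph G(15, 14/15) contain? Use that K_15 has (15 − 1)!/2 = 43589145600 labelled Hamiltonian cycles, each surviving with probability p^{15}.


K_15 has (15 − 1)!/2 = 43589145600 labelled Hamiltonian cycles.
For each such Hamiltonian cycle H, let X_H = 1 if all 15 edges of H are present in G. Then P[X_H = 1] = p^{15} = (14/15)^{15} = 155568095557812224/437893890380859375.
By linearity of expectation: E[X] = Σ_H E[X_H] = 43589145600 · p^{15} = 43589145600 · 155568095557812224/437893890380859375 = 1116227221067356419653632/72081298828125.
Numerically: E[X] ≈ 1.55e+10.

E[X] = 43589145600 · (14/15)^{15} = 1116227221067356419653632/72081298828125 ≈ 1.55e+10.


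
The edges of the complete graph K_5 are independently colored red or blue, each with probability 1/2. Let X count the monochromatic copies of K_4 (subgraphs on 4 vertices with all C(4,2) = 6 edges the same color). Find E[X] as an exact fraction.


Let X = Σ_S X_S over the C(5, 4) = 5 subsets S of size 4, where X_S = 1 if the K_4 on S is monochromatic.
For a fixed S, the K_4 on S has C(4, 2) = 6 edges. P[all 6 edges red] = (1/2)^6, and likewise for blue, so P[monochromatic] = 2·(1/2)^6 = 2^{1 − 6} = 1/32.
Summing: E[X] = C(5, 4) · 2^{1 − 6} = 5 · 1/32 = 5/32.
Numerically: E[X] ≈ 0.1562.

E[X] = C(5,4)·2^(1−C(4,2)) = 5/32 ≈ 0.1562.


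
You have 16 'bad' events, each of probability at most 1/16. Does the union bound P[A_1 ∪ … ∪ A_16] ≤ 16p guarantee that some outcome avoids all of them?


Union bound: P[∪_{i=1}^{16} A_i] ≤ Σ_i P[A_i] ≤ 16·p = 16·(1/16) = 1.
Numerically: 1 ≈ 1.000.
Is 1 < 1? NO.
Since the bound 1 is ≥ 1, the union bound is uninformative here; it does NOT by itself certify existence.

16·p = 1 ≈ 1.000; existence NOT certified by the union bound.


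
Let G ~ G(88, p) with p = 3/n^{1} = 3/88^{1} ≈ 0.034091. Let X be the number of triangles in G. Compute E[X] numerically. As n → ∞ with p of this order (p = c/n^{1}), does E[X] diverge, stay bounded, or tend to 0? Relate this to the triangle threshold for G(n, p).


Number of potential triangles: C(88, 3) = 109736.
Each occurs with probability p³ ≈ (0.034091)³ ≈ 3.9620116e-05.
By linearity: E[X] = C(88, 3)·p³ ≈ 109736 · 3.9620116e-05 ≈ 4.34775.
Here α = 1, so p = 3/n is exactly at the triangle threshold p ~ 1/n. Asymptotically E[X] → c³/6 = 3³/6 = 9/2 ≈ 4.50000, a bounded constant. In this regime the triangle count is asymptotically Poisson(c³/6).

E[X] ≈ 4.34775; in regime p = Θ(1/n^{1}) E[X] stays bounded (at the triangle threshold p ~ 1/n).


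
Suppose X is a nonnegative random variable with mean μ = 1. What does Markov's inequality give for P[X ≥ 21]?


μ = E[X] = 1, a = 21.
Markov: P[X ≥ 21] ≤ μ/a = (1)/21 = 1/21.
Numerically: ≈ 0.047619.
(Since a = 21 > μ = 1.000000, the bound 1/21 is < 1 and informative.)

P[X ≥ 21] ≤ 1/21 ≈ 0.047619.


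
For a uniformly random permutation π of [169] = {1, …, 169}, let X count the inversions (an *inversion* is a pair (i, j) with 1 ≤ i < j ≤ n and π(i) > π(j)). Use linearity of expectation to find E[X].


Write X = Σ X_I over the C(169, 2) = 14196 pairs i < j, with X_I the indicator of one inversion.
There are 14196 indicators.
For each fixed pair i < j, the values π(i) and π(j) are two distinct elements of {1, …, 169} in uniformly random order; by symmetry P[π(i) > π(j)] = 1/2.
By linearity: E[X] = 14196 · (1/2) = C(169, 2) · (1/2) = 14196/2 = 7098 ≈ 7098.000.

E[X] = 7098 = 7098.000.


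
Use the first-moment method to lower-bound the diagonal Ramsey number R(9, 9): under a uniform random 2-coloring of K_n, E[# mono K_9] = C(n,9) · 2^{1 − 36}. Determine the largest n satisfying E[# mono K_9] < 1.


We need C(n, 9) · 2^{1 − 36} < 1, i.e. C(n, 9) < 2^{36 − 1} = 34359738368.
Check values of n near the boundary:
  n = 64: C(64, 9) = 27540584512; 27540584512 < 34359738368? YES
  n = 65: C(65, 9) = 31966749880; 31966749880 < 34359738368? YES
  n = 66: C(66, 9) = 37014131440; 37014131440 < 34359738368? NO
  n = 67: C(67, 9) = 42757703560; 42757703560 < 34359738368? NO
The largest n with C(n, 9) < 34359738368 is n = 65 (where E[X] = 3995843735/4294967296 ≈ 0.930). Hence R(9, 9) > 65, i.e. R(9, 9) ≥ 66.

Largest n = 65; hence R(9, 9) > 65.


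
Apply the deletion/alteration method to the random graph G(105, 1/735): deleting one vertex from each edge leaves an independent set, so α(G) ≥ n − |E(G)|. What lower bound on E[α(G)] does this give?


E[|E(G)|] = C(105, 2)·p = 5460 · (1/735) = 52/7.
E[α(G)] ≥ n − E[|E(G)|] = 105 − 52/7 = 683/7.
Numerically: ≈ 97.571.
(This is only a lower bound; the true E[α(G)] may be larger.)

E[α(G)] ≥ 683/7 ≈ 97.571.


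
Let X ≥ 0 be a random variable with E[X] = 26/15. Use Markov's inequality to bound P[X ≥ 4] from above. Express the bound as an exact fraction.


μ = E[X] = 26/15, a = 4.
Markov: P[X ≥ 4] ≤ μ/a = (26/15)/4 = 13/30.
Numerically: ≈ 0.4333.
(Since a = 4 > μ = 1.7333, the bound 13/30 is < 1 and informative.)

P[X ≥ 4] ≤ 13/30 ≈ 0.4333.


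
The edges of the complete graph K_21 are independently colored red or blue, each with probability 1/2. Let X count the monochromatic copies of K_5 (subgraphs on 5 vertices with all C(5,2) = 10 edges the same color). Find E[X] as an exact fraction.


Let X = Σ_S X_S over the C(21, 5) = 20349 subsets S of size 5, where X_S = 1 if the K_5 on S is monochromatic.
For a fixed S, the K_5 on S has C(5, 2) = 10 edges. P[all 10 edges red] = (1/2)^10, and likewise for blue, so P[monochromatic] = 2·(1/2)^10 = 2^{1 − 10} = 1/512.
Summing: E[X] = C(21, 5) · 2^{1 − 10} = 20349 · 1/512 = 20349/512.
Numerically: E[X] ≈ 39.744141.

E[X] = C(21,5)·2^(1−C(5,2)) = 20349/512 ≈ 39.744141.


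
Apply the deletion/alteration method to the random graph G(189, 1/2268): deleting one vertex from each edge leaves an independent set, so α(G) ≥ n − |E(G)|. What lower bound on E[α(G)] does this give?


E[|E(G)|] = C(189, 2)·p = 17766 · (1/2268) = 47/6.
E[α(G)] ≥ n − E[|E(G)|] = 189 − 47/6 = 1087/6.
Numerically: ≈ 181.166667.
(This is only a lower bound; the true E[α(G)] may be larger.)

E[α(G)] ≥ 1087/6 ≈ 181.166667.


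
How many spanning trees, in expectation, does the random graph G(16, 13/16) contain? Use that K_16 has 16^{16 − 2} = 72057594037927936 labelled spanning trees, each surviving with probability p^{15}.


K_16 has 16^{16 − 2} = 72057594037927936 labelled spanning trees.
For each such spanning tree H, let X_H = 1 if all 15 edges of H are present in G. Then P[X_H = 1] = p^{15} = (13/16)^{15} = 51185893014090757/1152921504606846976.
By linearity of expectation: E[X] = Σ_H E[X_H] = 72057594037927936 · p^{15} = 72057594037927936 · 51185893014090757/1152921504606846976 = 51185893014090757/16.
Numerically: E[X] ≈ 3.2e+15.

E[X] = 72057594037927936 · (13/16)^{15} = 51185893014090757/16 ≈ 3.2e+15.


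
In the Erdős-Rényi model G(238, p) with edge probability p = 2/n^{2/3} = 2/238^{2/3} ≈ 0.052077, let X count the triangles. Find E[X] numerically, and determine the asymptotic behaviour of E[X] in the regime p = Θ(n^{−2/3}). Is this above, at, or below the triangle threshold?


Number of potential triangles: C(238, 3) = 2218636.
Each occurs with probability p³ ≈ (0.052077)³ ≈ 1.4123296e-04.
By linearity: E[X] = C(238, 3)·p³ ≈ 2218636 · 1.4123296e-04 ≈ 313.34454.
Since α = 2/3 < 1, p = c/n^{2/3} ≫ 1/n is above the triangle threshold p ~ 1/n. Asymptotically E[X] ~ (c³/6)·n^{3(1−α)} = (2³/6)·n^{1} → ∞; triangles are abundant w.h.p.

E[X] ≈ 313.34454; in regime p = Θ(1/n^{2/3}) E[X] diverges (above the triangle threshold p ~ 1/n).


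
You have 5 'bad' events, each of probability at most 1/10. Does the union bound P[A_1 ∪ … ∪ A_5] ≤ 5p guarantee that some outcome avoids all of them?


Union bound: P[∪_{i=1}^{5} A_i] ≤ Σ_i P[A_i] ≤ 5·p = 5·(1/10) = 1/2.
Numerically: 1/2 ≈ 0.500.
Is 1/2 < 1? YES.
Since P[∪ A_i] ≤ 1/2 < 1, the complement has P[∩ A_i^c] ≥ 1 − 1/2 = 1/2 > 0, so some outcome avoids every A_i.

5·p = 1/2 ≈ 0.500; existence CERTIFIED by the union bound.


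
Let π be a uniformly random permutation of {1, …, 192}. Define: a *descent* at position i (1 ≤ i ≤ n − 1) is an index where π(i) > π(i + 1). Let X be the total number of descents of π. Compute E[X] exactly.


Write X = Σ X_I over i = 1, …, 191, with X_I the indicator of one descent.
There are 191 indicators.
For each fixed i, the pair (π(i), π(i+1)) is a uniformly random ordered pair of distinct values from {1, …, 192}; by symmetry P[π(i) > π(i+1)] = 1/2.
By linearity: E[X] = 191 · (1/2) = (192 − 1) · (1/2) = 191/2 ≈ 95.500000.

E[X] = 191/2 = 95.500000.


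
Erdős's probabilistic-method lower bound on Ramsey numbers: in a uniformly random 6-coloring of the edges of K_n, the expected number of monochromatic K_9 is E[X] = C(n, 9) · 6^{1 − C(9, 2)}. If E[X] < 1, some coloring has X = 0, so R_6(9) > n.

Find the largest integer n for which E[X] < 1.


We need C(n, 9) · 6^{1 − 36} < 1, i.e. C(n, 9) < 6^{36 − 1} = 1719070799748422591028658176.
Check values of n near the boundary:
  n = 4406: C(4406, 9) = 1710356485221788389505285700; 1710356485221788389505285700 < 1719070799748422591028658176? YES
  n = 4407: C(4407, 9) = 1713856532599459170657070050; 1713856532599459170657070050 < 1719070799748422591028658176? YES
  n = 4408: C(4408, 9) = 1717362945146264156457459600; 1717362945146264156457459600 < 1719070799748422591028658176? YES
  n = 4409: C(4409, 9) = 1720875732988608787686577131; 1720875732988608787686577131 < 1719070799748422591028658176? NO
The largest n with C(n, 9) < 1719070799748422591028658176 is n = 4408 (where E[X] = 35778394690547169926197075/35813974994758803979763712 ≈ 0.9990). Hence R_6(9) > 4408, i.e. R_6(9) ≥ 4409.

Largest n = 4408; hence R_6(9) > 4408.


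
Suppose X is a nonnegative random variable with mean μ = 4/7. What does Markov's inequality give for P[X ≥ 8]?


μ = E[X] = 4/7, a = 8.
Markov: P[X ≥ 8] ≤ μ/a = (4/7)/8 = 1/14.
Numerically: ≈ 0.07143.
(Since a = 8 > μ = 0.57143, the bound 1/14 is < 1 and informative.)

P[X ≥ 8] ≤ 1/14 ≈ 0.07143.


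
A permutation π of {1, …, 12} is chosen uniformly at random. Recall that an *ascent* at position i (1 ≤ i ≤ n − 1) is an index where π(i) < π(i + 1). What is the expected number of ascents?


Write X = Σ X_I over i = 1, …, 11, with X_I the indicator of one ascent.
There are 11 indicators.
For each fixed i, the pair (π(i), π(i+1)) is a uniformly random ordered pair of distinct values from {1, …, 12}; by symmetry P[π(i) < π(i+1)] = 1/2.
By linearity: E[X] = 11 · (1/2) = (12 − 1) · (1/2) = 11/2 ≈ 5.50000.

E[X] = 11/2 = 5.50000.


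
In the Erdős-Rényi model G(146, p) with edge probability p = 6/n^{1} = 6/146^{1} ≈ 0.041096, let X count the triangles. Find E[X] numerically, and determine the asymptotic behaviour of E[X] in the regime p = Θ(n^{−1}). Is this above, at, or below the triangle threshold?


Number of potential triangles: C(146, 3) = 508080.
Each occurs with probability p³ ≈ (0.041096)³ ≈ 6.9405707e-05.
By linearity: E[X] = C(146, 3)·p³ ≈ 508080 · 6.9405707e-05 ≈ 35.26365.
Here α = 1, so p = 6/n is exactly at the triangle threshold p ~ 1/n. Asymptotically E[X] → c³/6 = 6³/6 = 36 ≈ 36.00000, a bounded constant. In this regime the triangle count is asymptotically Poisson(c³/6).

E[X] ≈ 35.26365; in regime p = Θ(1/n^{1}) E[X] stays bounded (at the triangle threshold p ~ 1/n).


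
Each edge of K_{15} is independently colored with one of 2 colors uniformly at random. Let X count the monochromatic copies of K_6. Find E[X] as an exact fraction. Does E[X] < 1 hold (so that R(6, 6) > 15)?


E[X] = C(15, 6) · 2^{1 − 15} = 5005 · 2^{−14} = 5005/16384.
As a reduced fraction: E[X] = 5005/16384 ≈ 0.30548.
Is E[X] < 1? YES.
Since E[X] < 1, there exists a 2-coloring of K_{15} with no monochromatic K_6; hence R(6, 6) > 15.

E[X] = 5005/16384 ≈ 0.30548; E[X] < 1, so R(6, 6) > 15.


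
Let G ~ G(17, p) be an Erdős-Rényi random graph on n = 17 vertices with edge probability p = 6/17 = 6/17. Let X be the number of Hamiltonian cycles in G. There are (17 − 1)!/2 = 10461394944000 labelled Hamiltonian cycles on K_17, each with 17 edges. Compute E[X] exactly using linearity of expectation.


K_17 has (17 − 1)!/2 = 10461394944000 labelled Hamiltonian cycles.
For each such Hamiltonian cycle H, let X_H = 1 if all 17 edges of H are present in G. Then P[X_H = 1] = p^{17} = (6/17)^{17} = 16926659444736/827240261886336764177.
By linearity of expectation: E[X] = Σ_H E[X_H] = 10461394944000 · p^{17} = 10461394944000 · 16926659444736/827240261886336764177 = 177076469533971037814784000/827240261886336764177.
Numerically: E[X] ≈ 2.1406e+05.

E[X] = 10461394944000 · (6/17)^{17} = 177076469533971037814784000/827240261886336764177 ≈ 2.1406e+05.


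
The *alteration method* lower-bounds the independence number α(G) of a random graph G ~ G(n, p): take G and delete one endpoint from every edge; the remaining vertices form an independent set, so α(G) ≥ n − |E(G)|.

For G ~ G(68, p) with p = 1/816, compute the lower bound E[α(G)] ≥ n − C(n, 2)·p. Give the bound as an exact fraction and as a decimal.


E[|E(G)|] = C(68, 2)·p = 2278 · (1/816) = 67/24.
E[α(G)] ≥ n − E[|E(G)|] = 68 − 67/24 = 1565/24.
Numerically: ≈ 65.2083.
(This is only a lower bound; the true E[α(G)] may be larger.)

E[α(G)] ≥ 1565/24 ≈ 65.2083.


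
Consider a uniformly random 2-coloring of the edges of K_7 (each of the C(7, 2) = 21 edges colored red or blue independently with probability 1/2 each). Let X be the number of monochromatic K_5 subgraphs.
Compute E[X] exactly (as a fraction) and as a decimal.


Let X = Σ_S X_S over the C(7, 5) = 21 subsets S of size 5, where X_S = 1 if the K_5 on S is monochromatic.
For a fixed S, the K_5 on S has C(5, 2) = 10 edges. P[all 10 edges red] = (1/2)^10, and likewise for blue, so P[monochromatic] = 2·(1/2)^10 = 2^{1 − 10} = 1/512.
By linearity: E[X] = C(7, 5) · 2^{1 − 10} = 21 · 1/512 = 21/512.
Numerically: E[X] ≈ 0.041016.

E[X] = C(7,5)·2^(1−C(5,2)) = 21/512 ≈ 0.041016.


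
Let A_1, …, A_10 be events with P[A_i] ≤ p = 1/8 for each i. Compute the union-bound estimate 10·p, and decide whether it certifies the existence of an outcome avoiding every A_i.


Union bound: P[∪_{i=1}^{10} A_i] ≤ Σ_i P[A_i] ≤ 10·p = 10·(1/8) = 5/4.
Numerically: 5/4 ≈ 1.25000.
Is 5/4 < 1? NO.
Since the bound 5/4 is ≥ 1, the union bound is uninformative here; it does NOT by itself certify existence.

10·p = 5/4 ≈ 1.25000; existence NOT certified by the union bound.


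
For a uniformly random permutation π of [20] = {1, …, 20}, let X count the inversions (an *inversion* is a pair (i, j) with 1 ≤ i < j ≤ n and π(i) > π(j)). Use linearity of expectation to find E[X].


Write X = Σ X_I over the C(20, 2) = 190 pairs i < j, with X_I the indicator of one inversion.
There are 190 indicators.
For each fixed pair i < j, the values π(i) and π(j) are two distinct elements of {1, …, 20} in uniformly random order; by symmetry P[π(i) > π(j)] = 1/2.
By linearity: E[X] = 190 · (1/2) = C(20, 2) · (1/2) = 190/2 = 95 ≈ 95.000000.

E[X] = 95 = 95.000000.


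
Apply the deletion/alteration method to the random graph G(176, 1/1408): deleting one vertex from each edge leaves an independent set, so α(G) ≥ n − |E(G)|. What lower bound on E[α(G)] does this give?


E[|E(G)|] = C(176, 2)·p = 15400 · (1/1408) = 175/16.
E[α(G)] ≥ n − E[|E(G)|] = 176 − 175/16 = 2641/16.
Numerically: ≈ 165.062.
(This is only a lower bound; the true E[α(G)] may be larger.)

E[α(G)] ≥ 2641/16 ≈ 165.062.


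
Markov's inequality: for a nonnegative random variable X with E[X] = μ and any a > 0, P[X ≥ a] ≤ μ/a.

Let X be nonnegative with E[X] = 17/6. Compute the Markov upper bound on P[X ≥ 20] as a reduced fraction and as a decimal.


μ = E[X] = 17/6, a = 20.
Markov: P[X ≥ 20] ≤ μ/a = (17/6)/20 = 17/120.
Numerically: ≈ 0.1417.
(Since a = 20 > μ = 2.8333, the bound 17/120 is < 1 and informative.)

P[X ≥ 20] ≤ 17/120 ≈ 0.1417.


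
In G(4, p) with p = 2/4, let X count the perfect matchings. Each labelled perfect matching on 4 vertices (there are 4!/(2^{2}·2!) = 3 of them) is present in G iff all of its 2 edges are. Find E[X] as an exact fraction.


K_4 has 4!/(2^{2}·2!) = 3 labelled perfect matchings.
For each such perfect matching H, let X_H = 1 if all 2 edges of H are present in G. Then P[X_H = 1] = p^{2} = (1/2)^{2} = 1/4.
By linearity: E[X] = Σ_H E[X_H] = 3 · p^{2} = 3 · 1/4 = 3/4.
Numerically: E[X] ≈ 0.75.

E[X] = 3 · (1/2)^{2} = 3/4 ≈ 0.75.


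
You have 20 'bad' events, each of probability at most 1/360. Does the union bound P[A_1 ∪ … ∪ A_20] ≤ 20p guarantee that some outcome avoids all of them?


Union bound: P[∪_{i=1}^{20} A_i] ≤ Σ_i P[A_i] ≤ 20·p = 20·(1/360) = 1/18.
Numerically: 1/18 ≈ 0.0556.
Is 1/18 < 1? YES.
Since P[∪ A_i] ≤ 1/18 < 1, the complement has P[∩ A_i^c] ≥ 1 − 1/18 = 17/18 > 0, so some outcome avoids every A_i.

20·p = 1/18 ≈ 0.0556; existence CERTIFIED by the union bound.


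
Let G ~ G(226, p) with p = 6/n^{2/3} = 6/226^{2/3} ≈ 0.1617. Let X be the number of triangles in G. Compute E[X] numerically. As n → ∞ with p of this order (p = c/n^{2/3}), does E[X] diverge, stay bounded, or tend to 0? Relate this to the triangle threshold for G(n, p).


Number of potential triangles: C(226, 3) = 1898400.
Each occurs with probability p³ ≈ (0.1617)³ ≈ 4.228992e-03.
By linearity: E[X] = C(226, 3)·p³ ≈ 1898400 · 4.228992e-03 ≈ 8028.3186.
Since α = 2/3 < 1, p = c/n^{2/3} ≫ 1/n is above the triangle threshold p ~ 1/n. Asymptotically E[X] ~ (c³/6)·n^{3(1−α)} = (6³/6)·n^{1} → ∞; triangles are abundant w.h.p.

E[X] ≈ 8028.3186; in regime p = Θ(1/n^{2/3}) E[X] diverges (above the triangle threshold p ~ 1/n).


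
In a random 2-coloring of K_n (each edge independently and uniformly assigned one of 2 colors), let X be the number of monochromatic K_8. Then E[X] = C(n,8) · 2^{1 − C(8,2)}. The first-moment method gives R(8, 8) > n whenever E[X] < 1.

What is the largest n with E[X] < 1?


We need C(n, 8) · 2^{1 − 28} < 1, i.e. C(n, 8) < 2^{28 − 1} = 134217728.
Check values of n near the boundary:
  n = 41: C(41, 8) = 95548245; 95548245 < 134217728? YES
  n = 42: C(42, 8) = 118030185; 118030185 < 134217728? YES
  n = 43: C(43, 8) = 145008513; 145008513 < 134217728? NO
The largest n with C(n, 8) < 134217728 is n = 42 (where E[X] = 118030185/134217728 ≈ 0.8794). Hence R(8, 8) > 42, i.e. R(8, 8) ≥ 43.

Largest n = 42; hence R(8, 8) > 42.


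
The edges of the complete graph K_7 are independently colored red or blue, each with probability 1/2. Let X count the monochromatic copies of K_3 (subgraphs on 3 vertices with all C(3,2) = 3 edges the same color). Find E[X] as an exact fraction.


Let X = Σ_S X_S over the C(7, 3) = 35 subsets S of size 3, where X_S = 1 if the K_3 on S is monochromatic.
For a fixed S, the K_3 on S has C(3, 2) = 3 edges. P[all 3 edges red] = (1/2)^3, and likewise for blue, so P[monochromatic] = 2·(1/2)^3 = 2^{1 − 3} = 1/4.
Summing: E[X] = C(7, 3) · 2^{1 − 3} = 35 · 1/4 = 35/4.
Numerically: E[X] ≈ 8.750.

E[X] = C(7,3)·2^(1−C(3,2)) = 35/4 ≈ 8.750.


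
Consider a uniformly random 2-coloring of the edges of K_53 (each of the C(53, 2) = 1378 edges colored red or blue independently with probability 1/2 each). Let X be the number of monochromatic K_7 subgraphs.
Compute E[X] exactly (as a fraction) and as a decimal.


Let X = Σ_S X_S over the C(53, 7) = 154143080 subsets S of size 7, where X_S = 1 if the K_7 on S is monochromatic.
For a fixed S, the K_7 on S has C(7, 2) = 21 edges. P[all 21 edges red] = (1/2)^21, and likewise for blue, so P[monochromatic] = 2·(1/2)^21 = 2^{1 − 21} = 1/1048576.
By linearity: E[X] = C(53, 7) · 2^{1 − 21} = 154143080 · 1/1048576 = 19267885/131072.
Numerically: E[X] ≈ 147.002296.

E[X] = C(53,7)·2^(1−C(7,2)) = 19267885/131072 ≈ 147.002296.


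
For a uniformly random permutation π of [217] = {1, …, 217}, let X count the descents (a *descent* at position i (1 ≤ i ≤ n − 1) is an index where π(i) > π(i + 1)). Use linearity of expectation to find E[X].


Write X = Σ X_I over i = 1, …, 216, with X_I the indicator of one descent.
There are 216 indicators.
For each fixed i, the pair (π(i), π(i+1)) is a uniformly random ordered pair of distinct values from {1, …, 217}; by symmetry P[π(i) > π(i+1)] = 1/2.
By linearity: E[X] = 216 · (1/2) = (217 − 1) · (1/2) = 108 ≈ 108.00000.

E[X] = 108 = 108.00000.


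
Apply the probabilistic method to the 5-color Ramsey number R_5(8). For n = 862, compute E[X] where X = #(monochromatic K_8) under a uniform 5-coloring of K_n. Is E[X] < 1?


E[X] = C(862, 8) · 5^{1 − 28} = 7317951015318931845 · 5^{−27} = 7317951015318931845/7450580596923828125.
As a reduced fraction: E[X] = 1463590203063786369/1490116119384765625 ≈ 0.982.
Is E[X] < 1? YES.
Since E[X] < 1, there exists a 5-coloring of K_{862} with no monochromatic K_8; hence R_5(8) > 862.

E[X] = 1463590203063786369/1490116119384765625 ≈ 0.982; E[X] < 1, so R_5(8) > 862.


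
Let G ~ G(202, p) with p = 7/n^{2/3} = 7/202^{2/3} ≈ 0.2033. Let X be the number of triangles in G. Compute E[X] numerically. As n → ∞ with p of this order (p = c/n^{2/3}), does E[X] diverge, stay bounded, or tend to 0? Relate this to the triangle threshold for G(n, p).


Number of potential triangles: C(202, 3) = 1353400.
Each occurs with probability p³ ≈ (0.2033)³ ≈ 8.406039e-03.
By linearity: E[X] = C(202, 3)·p³ ≈ 1353400 · 8.406039e-03 ≈ 11376.7327.
Since α = 2/3 < 1, p = c/n^{2/3} ≫ 1/n is above the triangle threshold p ~ 1/n. Asymptotically E[X] ~ (c³/6)·n^{3(1−α)} = (7³/6)·n^{1} → ∞; triangles are abundant w.h.p.

E[X] ≈ 11376.7327; in regime p = Θ(1/n^{2/3}) E[X] diverges (above the triangle threshold p ~ 1/n).


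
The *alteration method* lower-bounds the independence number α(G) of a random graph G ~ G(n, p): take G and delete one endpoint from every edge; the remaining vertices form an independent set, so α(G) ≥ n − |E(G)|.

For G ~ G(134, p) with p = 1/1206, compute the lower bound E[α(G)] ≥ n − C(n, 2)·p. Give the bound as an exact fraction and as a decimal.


E[|E(G)|] = C(134, 2)·p = 8911 · (1/1206) = 133/18.
E[α(G)] ≥ n − E[|E(G)|] = 134 − 133/18 = 2279/18.
Numerically: ≈ 126.6111.
(This is only a lower bound; the true E[α(G)] may be larger.)

E[α(G)] ≥ 2279/18 ≈ 126.6111.


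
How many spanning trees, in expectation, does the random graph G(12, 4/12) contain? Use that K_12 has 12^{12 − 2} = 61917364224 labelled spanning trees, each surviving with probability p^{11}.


K_12 has 12^{12 − 2} = 61917364224 labelled spanning trees.
For each such spanning tree H, let X_H = 1 if all 11 edges of H are present in G. Then P[X_H = 1] = p^{11} = (1/3)^{11} = 1/177147.
Summing the indicators: E[X] = Σ_H E[X_H] = 61917364224 · p^{11} = 61917364224 · 1/177147 = 1048576/3.
Numerically: E[X] ≈ 349525.

E[X] = 61917364224 · (1/3)^{11} = 1048576/3 ≈ 349525.


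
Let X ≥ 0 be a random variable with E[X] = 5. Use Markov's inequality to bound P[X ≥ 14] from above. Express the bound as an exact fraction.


μ = E[X] = 5, a = 14.
Markov: P[X ≥ 14] ≤ μ/a = (5)/14 = 5/14.
Numerically: ≈ 0.357143.
(Since a = 14 > μ = 5.000000, the bound 5/14 is < 1 and informative.)

P[X ≥ 14] ≤ 5/14 ≈ 0.357143.


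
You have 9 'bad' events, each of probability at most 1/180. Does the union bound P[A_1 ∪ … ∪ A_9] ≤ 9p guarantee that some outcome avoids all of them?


Union bound: P[∪_{i=1}^{9} A_i] ≤ Σ_i P[A_i] ≤ 9·p = 9·(1/180) = 1/20.
Numerically: 1/20 ≈ 0.050.
Is 1/20 < 1? YES.
Since P[∪ A_i] ≤ 1/20 < 1, the complement has P[∩ A_i^c] ≥ 1 − 1/20 = 19/20 > 0, so some outcome avoids every A_i.

9·p = 1/20 ≈ 0.050; existence CERTIFIED by the union bound.


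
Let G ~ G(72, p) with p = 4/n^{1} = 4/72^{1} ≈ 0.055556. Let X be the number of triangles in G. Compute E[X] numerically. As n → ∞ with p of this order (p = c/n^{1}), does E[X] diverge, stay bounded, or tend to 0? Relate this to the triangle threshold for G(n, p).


Number of potential triangles: C(72, 3) = 59640.
Each occurs with probability p³ ≈ (0.055556)³ ≈ 1.7146776e-04.
By linearity: E[X] = C(72, 3)·p³ ≈ 59640 · 1.7146776e-04 ≈ 10.22634.
Here α = 1, so p = 4/n is exactly at the triangle threshold p ~ 1/n. Asymptotically E[X] → c³/6 = 4³/6 = 32/3 ≈ 10.66667, a bounded constant. In this regime the triangle count is asymptotically Poisson(c³/6).

E[X] ≈ 10.22634; in regime p = Θ(1/n^{1}) E[X] stays bounded (at the triangle threshold p ~ 1/n).


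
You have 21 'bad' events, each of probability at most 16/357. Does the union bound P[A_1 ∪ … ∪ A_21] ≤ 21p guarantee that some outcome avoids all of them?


Union bound: P[∪_{i=1}^{21} A_i] ≤ Σ_i P[A_i] ≤ 21·p = 21·(16/357) = 16/17.
Numerically: 16/17 ≈ 0.9411765.
Is 16/17 < 1? YES.
Since P[∪ A_i] ≤ 16/17 < 1, the complement has P[∩ A_i^c] ≥ 1 − 16/17 = 1/17 > 0, so some outcome avoids every A_i.

21·p = 16/17 ≈ 0.9411765; existence CERTIFIED by the union bound.


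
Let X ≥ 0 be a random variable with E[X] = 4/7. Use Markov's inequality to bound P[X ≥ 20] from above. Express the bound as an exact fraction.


μ = E[X] = 4/7, a = 20.
Markov: P[X ≥ 20] ≤ μ/a = (4/7)/20 = 1/35.
Numerically: ≈ 0.0286.
(Since a = 20 > μ = 0.5714, the bound 1/35 is < 1 and informative.)

P[X ≥ 20] ≤ 1/35 ≈ 0.0286.


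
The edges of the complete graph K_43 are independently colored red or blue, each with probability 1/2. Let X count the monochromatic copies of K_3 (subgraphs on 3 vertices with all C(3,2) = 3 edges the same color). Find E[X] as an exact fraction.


Let X = Σ_S X_S over the C(43, 3) = 12341 subsets S of size 3, where X_S = 1 if the K_3 on S is monochromatic.
For a fixed S, the K_3 on S has C(3, 2) = 3 edges. P[all 3 edges red] = (1/2)^3, and likewise for blue, so P[monochromatic] = 2·(1/2)^3 = 2^{1 − 3} = 1/4.
By linearity of expectation: E[X] = C(43, 3) · 2^{1 − 3} = 12341 · 1/4 = 12341/4.
Numerically: E[X] ≈ 3085.2500.

E[X] = C(43,3)·2^(1−C(3,2)) = 12341/4 ≈ 3085.2500.


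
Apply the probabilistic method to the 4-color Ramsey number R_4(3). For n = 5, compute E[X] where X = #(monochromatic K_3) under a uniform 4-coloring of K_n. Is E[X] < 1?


E[X] = C(5, 3) · 4^{1 − 3} = 10 · 4^{−2} = 10/16.
As a reduced fraction: E[X] = 5/8 ≈ 0.62500.
Is E[X] < 1? YES.
Since E[X] < 1, there exists a 4-coloring of K_{5} with no monochromatic K_3; hence R_4(3) > 5.

E[X] = 5/8 ≈ 0.62500; E[X] < 1, so R_4(3) > 5.


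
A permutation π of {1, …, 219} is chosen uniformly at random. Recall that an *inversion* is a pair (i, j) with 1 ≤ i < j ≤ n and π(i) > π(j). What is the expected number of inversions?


Write X = Σ X_I over the C(219, 2) = 23871 pairs i < j, with X_I the indicator of one inversion.
There are 23871 indicators.
For each fixed pair i < j, the values π(i) and π(j) are two distinct elements of {1, …, 219} in uniformly random order; by symmetry P[π(i) > π(j)] = 1/2.
By linearity: E[X] = 23871 · (1/2) = C(219, 2) · (1/2) = 23871/2 = 23871/2 ≈ 11935.5000.

E[X] = 23871/2 = 11935.5000.


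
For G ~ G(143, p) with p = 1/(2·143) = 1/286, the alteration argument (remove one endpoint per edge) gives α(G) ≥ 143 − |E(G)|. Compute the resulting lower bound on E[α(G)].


E[|E(G)|] = C(143, 2)·p = 10153 · (1/286) = 71/2.
E[α(G)] ≥ n − E[|E(G)|] = 143 − 71/2 = 215/2.
Numerically: ≈ 107.500.
(This is only a lower bound; the true E[α(G)] may be larger.)

E[α(G)] ≥ 215/2 ≈ 107.500.


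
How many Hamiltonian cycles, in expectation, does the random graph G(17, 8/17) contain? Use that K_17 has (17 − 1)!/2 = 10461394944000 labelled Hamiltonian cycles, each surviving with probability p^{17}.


K_17 has (17 − 1)!/2 = 10461394944000 labelled Hamiltonian cycles.
For each such Hamiltonian cycle H, let X_H = 1 if all 17 edges of H are present in G. Then P[X_H = 1] = p^{17} = (8/17)^{17} = 2251799813685248/827240261886336764177.
By linearity: E[X] = Σ_H E[X_H] = 10461394944000 · p^{17} = 10461394944000 · 2251799813685248/827240261886336764177 = 23556967185786995434586112000/827240261886336764177.
Numerically: E[X] ≈ 2.848e+07.

E[X] = 10461394944000 · (8/17)^{17} = 23556967185786995434586112000/827240261886336764177 ≈ 2.848e+07.


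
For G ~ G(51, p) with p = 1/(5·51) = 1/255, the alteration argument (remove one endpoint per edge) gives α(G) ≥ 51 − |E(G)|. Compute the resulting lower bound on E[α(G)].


E[|E(G)|] = C(51, 2)·p = 1275 · (1/255) = 5.
E[α(G)] ≥ n − E[|E(G)|] = 51 − 5 = 46.
Numerically: ≈ 46.0000.
(This is only a lower bound; the true E[α(G)] may be larger.)

E[α(G)] ≥ 46 ≈ 46.0000.


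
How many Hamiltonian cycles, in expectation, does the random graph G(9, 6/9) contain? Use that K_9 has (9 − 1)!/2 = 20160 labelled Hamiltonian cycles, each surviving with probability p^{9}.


K_9 has (9 − 1)!/2 = 20160 labelled Hamiltonian cycles.
For each such Hamiltonian cycle H, let X_H = 1 if all 9 edges of H are present in G. Then P[X_H = 1] = p^{9} = (2/3)^{9} = 512/19683.
By linearity: E[X] = Σ_H E[X_H] = 20160 · p^{9} = 20160 · 512/19683 = 1146880/2187.
Numerically: E[X] ≈ 524.4.

E[X] = 20160 · (2/3)^{9} = 1146880/2187 ≈ 524.4.


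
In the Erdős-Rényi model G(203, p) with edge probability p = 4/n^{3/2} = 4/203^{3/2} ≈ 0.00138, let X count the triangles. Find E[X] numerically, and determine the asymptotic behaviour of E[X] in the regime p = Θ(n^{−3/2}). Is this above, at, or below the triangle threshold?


Number of potential triangles: C(203, 3) = 1373701.
Each occurs with probability p³ ≈ (0.00138)³ ≈ 2.64513e-09.
By linearity: E[X] = C(203, 3)·p³ ≈ 1373701 · 2.64513e-09 ≈ 0.004.
Since α = 3/2 > 1, p = c/n^{3/2} = o(1/n) is below the triangle threshold p ~ 1/n. Asymptotically E[X] ~ (c³/6)·n^{3(1−α)} = (4³/6)·n^{-1.5} → 0, so by Markov's inequality G has no triangles w.h.p.

E[X] ≈ 0.004; in regime p = Θ(1/n^{3/2}) E[X] tends to 0 (below the triangle threshold p ~ 1/n).


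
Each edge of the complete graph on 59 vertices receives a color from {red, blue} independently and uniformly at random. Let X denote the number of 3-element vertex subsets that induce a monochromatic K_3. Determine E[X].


Let X = Σ_S X_S over the C(59, 3) = 32509 subsets S of size 3, where X_S = 1 if the K_3 on S is monochromatic.
For a fixed S, the K_3 on S has C(3, 2) = 3 edges. P[all 3 edges red] = (1/2)^3, and likewise for blue, so P[monochromatic] = 2·(1/2)^3 = 2^{1 − 3} = 1/4.
By linearity: E[X] = C(59, 3) · 2^{1 − 3} = 32509 · 1/4 = 32509/4.
Numerically: E[X] ≈ 8127.2500.

E[X] = C(59,3)·2^(1−C(3,2)) = 32509/4 ≈ 8127.2500.


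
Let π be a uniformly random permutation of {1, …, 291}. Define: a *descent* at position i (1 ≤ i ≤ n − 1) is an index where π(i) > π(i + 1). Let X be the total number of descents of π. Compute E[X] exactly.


Write X = Σ X_I over i = 1, …, 290, with X_I the indicator of one descent.
There are 290 indicators.
For each fixed i, the pair (π(i), π(i+1)) is a uniformly random ordered pair of distinct values from {1, …, 291}; by symmetry P[π(i) > π(i+1)] = 1/2.
By linearity: E[X] = 290 · (1/2) = (291 − 1) · (1/2) = 145 ≈ 145.00000.

E[X] = 145 = 145.00000.


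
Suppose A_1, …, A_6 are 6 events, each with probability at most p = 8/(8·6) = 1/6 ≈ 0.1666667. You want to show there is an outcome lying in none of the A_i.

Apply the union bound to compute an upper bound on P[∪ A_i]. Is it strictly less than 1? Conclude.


Union bound: P[∪_{i=1}^{6} A_i] ≤ Σ_i P[A_i] ≤ 6·p = 6·(1/6) = 1.
Numerically: 1 ≈ 1.0000000.
Is 1 < 1? NO.
Since the bound 1 is ≥ 1, the union bound is uninformative here; it does NOT by itself certify existence.

6·p = 1 ≈ 1.0000000; existence NOT certified by the union bound.


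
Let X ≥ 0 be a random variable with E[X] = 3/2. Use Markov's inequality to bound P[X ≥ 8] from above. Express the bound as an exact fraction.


μ = E[X] = 3/2, a = 8.
Markov: P[X ≥ 8] ≤ μ/a = (3/2)/8 = 3/16.
Numerically: ≈ 0.18750.
(Since a = 8 > μ = 1.50000, the bound 3/16 is < 1 and informative.)

P[X ≥ 8] ≤ 3/16 ≈ 0.18750.


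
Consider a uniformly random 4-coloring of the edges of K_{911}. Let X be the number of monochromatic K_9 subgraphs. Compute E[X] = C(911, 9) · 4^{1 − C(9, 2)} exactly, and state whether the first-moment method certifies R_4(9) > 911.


E[X] = C(911, 9) · 4^{1 − 36} = 1144686900492291197405 · 4^{−35} = 1144686900492291197405/1180591620717411303424.
As a reduced fraction: E[X] = 1144686900492291197405/1180591620717411303424 ≈ 0.970.
Is E[X] < 1? YES.
Since E[X] < 1, there exists a 4-coloring of K_{911} with no monochromatic K_9; hence R_4(9) > 911.

E[X] = 1144686900492291197405/1180591620717411303424 ≈ 0.970; E[X] < 1, so R_4(9) > 911.


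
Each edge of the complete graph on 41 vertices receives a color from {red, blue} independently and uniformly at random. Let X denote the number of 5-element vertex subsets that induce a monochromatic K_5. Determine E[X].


Let X = Σ_S X_S over the C(41, 5) = 749398 subsets S of size 5, where X_S = 1 if the K_5 on S is monochromatic.
For a fixed S, the K_5 on S has C(5, 2) = 10 edges. P[all 10 edges red] = (1/2)^10, and likewise for blue, so P[monochromatic] = 2·(1/2)^10 = 2^{1 − 10} = 1/512.
By linearity: E[X] = C(41, 5) · 2^{1 − 10} = 749398 · 1/512 = 374699/256.
Numerically: E[X] ≈ 1463.667969.

E[X] = C(41,5)·2^(1−C(5,2)) = 374699/256 ≈ 1463.667969.
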